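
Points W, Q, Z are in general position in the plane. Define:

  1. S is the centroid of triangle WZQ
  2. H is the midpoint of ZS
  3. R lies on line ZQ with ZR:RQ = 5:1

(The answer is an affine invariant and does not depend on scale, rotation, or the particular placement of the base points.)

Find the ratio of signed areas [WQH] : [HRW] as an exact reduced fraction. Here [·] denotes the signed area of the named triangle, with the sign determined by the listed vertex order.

[WQH]:[HRW] = -24/19

Set W = (0, 0), Q = (1, 0), Z = (0, 1); any affine frame gives the same invariant.
1. S is the centroid of triangle WZQ ⇒ S = (1/3, 1/3)
2. H is the midpoint of ZS ⇒ H = (1/6, 2/3)
3. R lies on line ZQ with ZR:RQ = 5:1 ⇒ R = (5/6, 1/6)
2·[WQH] = 2/3, 2·[HRW] = -19/36
[WQH]:[HRW] = 2/3:-19/36 = -24/19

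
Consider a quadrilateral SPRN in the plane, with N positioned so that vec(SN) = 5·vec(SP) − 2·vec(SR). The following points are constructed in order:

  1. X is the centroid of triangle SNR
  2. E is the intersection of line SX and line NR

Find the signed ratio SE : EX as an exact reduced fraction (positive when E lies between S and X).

Assign S = (0, 0), P = (1, 0), R = (0, 1), N = (5, -2) — the answer is frame-independent, so this choice is without loss of generality.
1. X is the centroid of triangle SNR ⇒ X = (5/3, -1/3)
2. E is the intersection of line SX and line NR ⇒ E = (5/2, -1/2)
E = S + t·(X−S) with t = 3/2, so SE:EX = t:(1−t) = 3/2:-1/2

SE:EX = -3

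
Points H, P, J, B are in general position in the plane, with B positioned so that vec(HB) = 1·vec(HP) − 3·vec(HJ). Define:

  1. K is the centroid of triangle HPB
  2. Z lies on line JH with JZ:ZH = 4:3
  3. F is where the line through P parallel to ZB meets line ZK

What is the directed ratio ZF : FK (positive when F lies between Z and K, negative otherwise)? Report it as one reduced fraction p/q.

ZF:FK = -7/5

Set H = (0, 0), P = (1, 0), J = (0, 1), B = (1, -3); any affine frame gives the same invariant.
1. K is the centroid of triangle HPB ⇒ K = (2/3, -1)
2. Z lies on line JH with JZ:ZH = 4:3 ⇒ Z = (0, 3/7)
3. F is where the line through P parallel to ZB meets line ZK ⇒ F = (7/3, -32/7)
F = Z + t·(K−Z) with t = 7/2, so ZF:FK = t:(1−t) = 7/2:-5/2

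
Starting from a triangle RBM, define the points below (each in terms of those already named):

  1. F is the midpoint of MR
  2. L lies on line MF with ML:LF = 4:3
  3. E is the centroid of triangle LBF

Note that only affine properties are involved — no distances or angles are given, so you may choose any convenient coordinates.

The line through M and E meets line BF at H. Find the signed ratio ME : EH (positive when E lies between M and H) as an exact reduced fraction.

ME:EH = 6

Assign R = (0, 0), B = (1, 0), M = (0, 1) — the answer is frame-independent, so this choice is without loss of generality.
1. F is the midpoint of MR ⇒ F = (0, 1/2)
2. L lies on line MF with ML:LF = 4:3 ⇒ L = (0, 5/7)
3. E is the centroid of triangle LBF ⇒ E = (1/3, 17/42)
line ME meets BF at H = (7/18, 11/36)
E = M + t·(H−M) with t = 6/7, so ME:EH = 6/7:1/7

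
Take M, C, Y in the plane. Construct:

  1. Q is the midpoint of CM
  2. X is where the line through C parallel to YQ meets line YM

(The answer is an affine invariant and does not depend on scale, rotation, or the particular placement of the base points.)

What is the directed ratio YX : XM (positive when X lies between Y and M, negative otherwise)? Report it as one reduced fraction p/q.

Choose coordinates M = (0, 0), C = (1, 0), Y = (0, 1).
1. Q is the midpoint of CM ⇒ Q = (1/2, 0)
2. X is where the line through C parallel to YQ meets line YM ⇒ X = (0, 2)
X = Y + t·(M−Y) with t = -1, so YX:XM = t:(1−t) = -1:2

YX:XM = -1/2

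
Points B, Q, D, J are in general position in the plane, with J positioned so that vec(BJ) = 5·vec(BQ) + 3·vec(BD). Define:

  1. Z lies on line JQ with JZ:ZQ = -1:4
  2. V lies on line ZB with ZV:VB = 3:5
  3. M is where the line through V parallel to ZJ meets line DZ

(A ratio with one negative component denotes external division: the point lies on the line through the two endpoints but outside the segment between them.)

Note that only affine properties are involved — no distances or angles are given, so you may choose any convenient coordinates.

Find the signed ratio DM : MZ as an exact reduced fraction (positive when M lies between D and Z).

Choose coordinates B = (0, 0), Q = (1, 0), D = (0, 1), J = (5, 3).
1. Z lies on line JQ with JZ:ZQ = -1:4 ⇒ Z = (19/3, 4)
2. V lies on line ZB with ZV:VB = 3:5 ⇒ V = (95/24, 5/2)
3. M is where the line through V parallel to ZJ meets line DZ ⇒ M = (893/168, 197/56)
M = D + t·(Z−D) with t = 47/56, so DM:MZ = t:(1−t) = 47/56:9/56

DM:MZ = 47/9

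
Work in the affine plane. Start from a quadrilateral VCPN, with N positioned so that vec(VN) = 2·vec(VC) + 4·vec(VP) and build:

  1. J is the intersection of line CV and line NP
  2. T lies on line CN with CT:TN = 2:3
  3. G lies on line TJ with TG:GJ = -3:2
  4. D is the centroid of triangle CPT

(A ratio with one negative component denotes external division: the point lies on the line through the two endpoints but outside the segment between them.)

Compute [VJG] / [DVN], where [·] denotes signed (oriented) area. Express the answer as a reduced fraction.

Work in coordinates with V = (0, 0), C = (1, 0), P = (0, 1), N = (2, 4).
1. J is the intersection of line CV and line NP ⇒ J = (-2/3, 0)
2. T lies on line CN with CT:TN = 2:3 ⇒ T = (7/5, 8/5)
3. G lies on line TJ with TG:GJ = -3:2 ⇒ G = (-24/5, -16/5)
4. D is the centroid of triangle CPT ⇒ D = (4/5, 13/15)
2·[VJG] = 32/15, 2·[DVN] = -22/15
[VJG]:[DVN] = 32/15:-22/15 = -16/11

[VJG]:[DVN] = -16/11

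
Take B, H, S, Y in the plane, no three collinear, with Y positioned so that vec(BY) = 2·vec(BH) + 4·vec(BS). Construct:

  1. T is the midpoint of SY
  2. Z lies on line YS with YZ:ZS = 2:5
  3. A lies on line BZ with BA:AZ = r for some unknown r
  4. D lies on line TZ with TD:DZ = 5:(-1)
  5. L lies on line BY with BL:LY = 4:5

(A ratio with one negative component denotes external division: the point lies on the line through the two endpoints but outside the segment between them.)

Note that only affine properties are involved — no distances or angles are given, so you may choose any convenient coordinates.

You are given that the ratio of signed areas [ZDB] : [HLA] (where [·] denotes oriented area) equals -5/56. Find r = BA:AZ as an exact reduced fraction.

r = 1/4

Work in coordinates with B = (0, 0), H = (1, 0), S = (0, 1), Y = (2, 4).
1. T is the midpoint of SY ⇒ T = (1, 5/2)
2. Z lies on line YS with YZ:ZS = 2:5 ⇒ Z = (10/7, 22/7)
3. With BA:AZ = r, write λ = r/(r+1) so A = B + λ·(Z−B); A is affine-linear in λ
4. D lies on line TZ with TD:DZ = 5:(-1) ⇒ D = (43/28, 185/56)
5. L lies on line BY with BL:LY = 4:5 ⇒ L = (8/9, 16/9)
Every point depending on A is an affine combination of A and λ-independent points, so each such coordinate is linear in λ; the λ² term in each signed area is a multiple of (Z−B)×(Z−B) = 0, so 2·[ZDB] and 2·[HLA] are each linear in λ. Evaluating at λ=0 and λ=1:
  2·[ZDB] = -3/28,   2·[HLA] = -26/9·λ + 16/9
So [ZDB]:[HLA] = (-3/28) / (-26/9·λ + 16/9). Setting this equal to -5/56:
  -3/28 = -5/56·(-26/9·λ + 16/9)  ⇒  λ = 1/5
Then r = λ/(1−λ) = (1/5)/(4/5) = 1/4. Check: with r = 1/4, A = (2/7, 22/35) and [ZDB]:[HLA] = -5/56 as required.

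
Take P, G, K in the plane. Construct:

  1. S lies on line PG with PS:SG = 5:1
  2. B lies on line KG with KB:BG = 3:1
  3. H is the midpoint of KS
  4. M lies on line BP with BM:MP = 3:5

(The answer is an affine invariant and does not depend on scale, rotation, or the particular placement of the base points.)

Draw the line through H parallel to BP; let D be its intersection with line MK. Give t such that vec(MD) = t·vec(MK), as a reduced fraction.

t = 13/36

Set P = (0, 0), G = (1, 0), K = (0, 1); any affine frame gives the same invariant.
1. S lies on line PG with PS:SG = 5:1 ⇒ S = (5/6, 0)
2. B lies on line KG with KB:BG = 3:1 ⇒ B = (3/4, 1/4)
3. H is the midpoint of KS ⇒ H = (5/12, 1/2)
4. M lies on line BP with BM:MP = 3:5 ⇒ M = (15/32, 5/32)
through H parallel to BP: direction (-3/4, -1/4); meets MK at D = (115/384, 59/128)
D = M + t·(K−M) with t = 13/36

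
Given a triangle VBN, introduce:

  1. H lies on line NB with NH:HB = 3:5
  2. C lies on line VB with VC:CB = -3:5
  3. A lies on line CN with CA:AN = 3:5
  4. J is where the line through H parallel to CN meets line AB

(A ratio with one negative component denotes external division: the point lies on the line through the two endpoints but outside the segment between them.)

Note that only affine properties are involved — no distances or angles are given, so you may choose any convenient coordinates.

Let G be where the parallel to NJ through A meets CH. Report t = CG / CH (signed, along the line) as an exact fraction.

Work in coordinates with V = (0, 0), B = (1, 0), N = (0, 1).
1. H lies on line NB with NH:HB = 3:5 ⇒ H = (3/8, 5/8)
2. C lies on line VB with VC:CB = -3:5 ⇒ C = (-3/2, 0)
3. A lies on line CN with CA:AN = 3:5 ⇒ A = (-15/16, 3/8)
4. J is where the line through H parallel to CN meets line AB ⇒ J = (-27/128, 15/64)
through A parallel to NJ: direction (-27/128, -49/64); meets CH at G = (-177/178, 15/89)
G = C + t·(H−C) with t = 24/89

t = 24/89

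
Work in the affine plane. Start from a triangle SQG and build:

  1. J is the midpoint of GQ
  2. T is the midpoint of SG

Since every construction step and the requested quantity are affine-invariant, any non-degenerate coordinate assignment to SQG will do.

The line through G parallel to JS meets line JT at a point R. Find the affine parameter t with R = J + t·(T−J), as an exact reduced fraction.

t = 2

Work in coordinates with S = (0, 0), Q = (1, 0), G = (0, 1).
1. J is the midpoint of GQ ⇒ J = (1/2, 1/2)
2. T is the midpoint of SG ⇒ T = (0, 1/2)
through G parallel to JS: direction (-1/2, -1/2); meets JT at R = (-1/2, 1/2)
R = J + t·(T−J) with t = 2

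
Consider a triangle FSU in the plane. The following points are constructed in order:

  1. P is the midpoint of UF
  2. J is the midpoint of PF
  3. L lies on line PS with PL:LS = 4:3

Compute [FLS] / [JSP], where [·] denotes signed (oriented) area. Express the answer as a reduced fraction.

Choose coordinates F = (0, 0), S = (1, 0), U = (0, 1).
1. P is the midpoint of UF ⇒ P = (0, 1/2)
2. J is the midpoint of PF ⇒ J = (0, 1/4)
3. L lies on line PS with PL:LS = 4:3 ⇒ L = (4/7, 3/14)
2·[FLS] = -3/14, 2·[JSP] = 1/4
[FLS]:[JSP] = -3/14:1/4 = -6/7

[FLS]:[JSP] = -6/7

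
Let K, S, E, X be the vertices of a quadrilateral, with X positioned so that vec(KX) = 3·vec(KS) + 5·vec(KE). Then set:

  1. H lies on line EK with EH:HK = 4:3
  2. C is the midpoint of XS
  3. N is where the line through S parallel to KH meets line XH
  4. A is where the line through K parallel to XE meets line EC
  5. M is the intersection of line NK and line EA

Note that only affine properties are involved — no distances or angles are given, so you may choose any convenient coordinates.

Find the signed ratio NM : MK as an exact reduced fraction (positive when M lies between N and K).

Choose coordinates K = (0, 0), S = (1, 0), E = (0, 1), X = (3, 5).
1. H lies on line EK with EH:HK = 4:3 ⇒ H = (0, 3/7)
2. C is the midpoint of XS ⇒ C = (2, 5/2)
3. N is where the line through S parallel to KH meets line XH ⇒ N = (1, 41/21)
4. A is where the line through K parallel to XE meets line EC ⇒ A = (12/7, 16/7)
5. M is the intersection of line NK and line EA ⇒ M = (84/101, 164/101)
M = N + t·(K−N) with t = 17/101, so NM:MK = t:(1−t) = 17/101:84/101

NM:MK = 17/84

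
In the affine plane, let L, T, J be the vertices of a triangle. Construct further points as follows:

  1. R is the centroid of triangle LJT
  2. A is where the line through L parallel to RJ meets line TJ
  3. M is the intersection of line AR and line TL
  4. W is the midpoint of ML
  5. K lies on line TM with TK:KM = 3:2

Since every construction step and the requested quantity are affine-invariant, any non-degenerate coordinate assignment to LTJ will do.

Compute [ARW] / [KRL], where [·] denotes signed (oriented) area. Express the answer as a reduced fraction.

Assign L = (0, 0), T = (1, 0), J = (0, 1) — the answer is frame-independent, so this choice is without loss of generality.
1. R is the centroid of triangle LJT ⇒ R = (1/3, 1/3)
2. A is where the line through L parallel to RJ meets line TJ ⇒ A = (-1, 2)
3. M is the intersection of line AR and line TL ⇒ M = (3/5, 0)
4. W is the midpoint of ML ⇒ W = (3/10, 0)
5. K lies on line TM with TK:KM = 3:2 ⇒ K = (19/25, 0)
2·[ARW] = -1/2, 2·[KRL] = 19/75
[ARW]:[KRL] = -1/2:19/75 = -75/38

[ARW]:[KRL] = -75/38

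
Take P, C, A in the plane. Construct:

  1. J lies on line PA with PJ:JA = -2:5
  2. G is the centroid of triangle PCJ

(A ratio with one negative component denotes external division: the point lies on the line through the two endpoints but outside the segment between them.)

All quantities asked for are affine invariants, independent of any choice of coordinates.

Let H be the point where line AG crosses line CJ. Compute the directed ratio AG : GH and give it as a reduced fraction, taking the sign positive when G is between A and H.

AG:GH = 13/2

Choose coordinates P = (0, 0), C = (1, 0), A = (0, 1).
1. J lies on line PA with PJ:JA = -2:5 ⇒ J = (0, -2/3)
2. G is the centroid of triangle PCJ ⇒ G = (1/3, -2/9)
line AG meets CJ at H = (5/13, -16/39)
G = A + t·(H−A) with t = 13/15, so AG:GH = 13/15:2/15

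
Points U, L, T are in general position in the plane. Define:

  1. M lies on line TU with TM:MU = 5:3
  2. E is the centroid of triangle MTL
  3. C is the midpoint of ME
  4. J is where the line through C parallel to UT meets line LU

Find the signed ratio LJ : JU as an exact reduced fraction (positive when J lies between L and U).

Assign U = (0, 0), L = (1, 0), T = (0, 1) — the answer is frame-independent, so this choice is without loss of generality.
1. M lies on line TU with TM:MU = 5:3 ⇒ M = (0, 3/8)
2. E is the centroid of triangle MTL ⇒ E = (1/3, 11/24)
3. C is the midpoint of ME ⇒ C = (1/6, 5/12)
4. J is where the line through C parallel to UT meets line LU ⇒ J = (1/6, 0)
J = L + t·(U−L) with t = 5/6, so LJ:JU = t:(1−t) = 5/6:1/6

LJ:JU = 5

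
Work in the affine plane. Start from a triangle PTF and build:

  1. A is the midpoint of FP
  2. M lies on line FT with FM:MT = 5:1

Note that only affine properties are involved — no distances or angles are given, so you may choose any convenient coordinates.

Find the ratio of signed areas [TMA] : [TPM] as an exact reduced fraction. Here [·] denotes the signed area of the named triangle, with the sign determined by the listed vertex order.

Assign P = (0, 0), T = (1, 0), F = (0, 1) — the answer is frame-independent, so this choice is without loss of generality.
1. A is the midpoint of FP ⇒ A = (0, 1/2)
2. M lies on line FT with FM:MT = 5:1 ⇒ M = (5/6, 1/6)
2·[TMA] = 1/12, 2·[TPM] = -1/6
[TMA]:[TPM] = 1/12:-1/6 = -1/2

[TMA]:[TPM] = -1/2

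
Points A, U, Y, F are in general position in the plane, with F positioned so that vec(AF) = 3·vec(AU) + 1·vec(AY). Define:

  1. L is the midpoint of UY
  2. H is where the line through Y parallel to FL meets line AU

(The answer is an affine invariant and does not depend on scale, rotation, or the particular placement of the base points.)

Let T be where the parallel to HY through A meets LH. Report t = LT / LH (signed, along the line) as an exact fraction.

Work in coordinates with A = (0, 0), U = (1, 0), Y = (0, 1), F = (3, 1).
1. L is the midpoint of UY ⇒ L = (1/2, 1/2)
2. H is where the line through Y parallel to FL meets line AU ⇒ H = (-5, 0)
through A parallel to HY: direction (5, 1); meets LH at T = (25/6, 5/6)
T = L + t·(H−L) with t = -2/3

t = -2/3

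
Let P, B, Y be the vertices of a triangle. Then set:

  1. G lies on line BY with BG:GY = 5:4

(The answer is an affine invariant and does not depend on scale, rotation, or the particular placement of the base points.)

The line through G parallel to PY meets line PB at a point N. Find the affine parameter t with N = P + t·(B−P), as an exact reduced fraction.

Work in coordinates with P = (0, 0), B = (1, 0), Y = (0, 1).
1. G lies on line BY with BG:GY = 5:4 ⇒ G = (4/9, 5/9)
through G parallel to PY: direction (0, 1); meets PB at N = (4/9, 0)
N = P + t·(B−P) with t = 4/9

t = 4/9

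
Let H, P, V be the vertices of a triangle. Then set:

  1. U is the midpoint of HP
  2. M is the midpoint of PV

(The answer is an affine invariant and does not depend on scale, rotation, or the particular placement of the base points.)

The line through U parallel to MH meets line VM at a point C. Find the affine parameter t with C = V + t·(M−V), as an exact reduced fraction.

t = 3/2

Work in coordinates with H = (0, 0), P = (1, 0), V = (0, 1).
1. U is the midpoint of HP ⇒ U = (1/2, 0)
2. M is the midpoint of PV ⇒ M = (1/2, 1/2)
through U parallel to MH: direction (-1/2, -1/2); meets VM at C = (3/4, 1/4)
C = V + t·(M−V) with t = 3/2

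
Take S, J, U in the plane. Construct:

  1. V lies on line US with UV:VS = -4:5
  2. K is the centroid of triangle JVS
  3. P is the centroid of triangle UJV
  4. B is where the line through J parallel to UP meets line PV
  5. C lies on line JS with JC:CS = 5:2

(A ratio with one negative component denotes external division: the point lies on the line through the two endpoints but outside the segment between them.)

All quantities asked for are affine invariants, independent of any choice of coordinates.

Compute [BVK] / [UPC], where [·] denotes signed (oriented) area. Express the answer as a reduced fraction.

Work in coordinates with S = (0, 0), J = (1, 0), U = (0, 1).
1. V lies on line US with UV:VS = -4:5 ⇒ V = (0, 5)
2. K is the centroid of triangle JVS ⇒ K = (1/3, 5/3)
3. P is the centroid of triangle UJV ⇒ P = (1/3, 2)
4. B is where the line through J parallel to UP meets line PV ⇒ B = (2/3, -1)
5. C lies on line JS with JC:CS = 5:2 ⇒ C = (2/7, 0)
2·[BVK] = 2/9, 2·[UPC] = -13/21
[BVK]:[UPC] = 2/9:-13/21 = -14/39

[BVK]:[UPC] = -14/39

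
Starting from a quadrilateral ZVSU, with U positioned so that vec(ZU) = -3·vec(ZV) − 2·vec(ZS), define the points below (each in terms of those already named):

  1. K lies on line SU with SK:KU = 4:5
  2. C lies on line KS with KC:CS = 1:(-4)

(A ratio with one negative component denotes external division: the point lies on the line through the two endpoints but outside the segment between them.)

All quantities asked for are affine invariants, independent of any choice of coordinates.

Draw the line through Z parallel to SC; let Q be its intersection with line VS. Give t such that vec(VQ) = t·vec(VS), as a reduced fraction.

Choose coordinates Z = (0, 0), V = (1, 0), S = (0, 1), U = (-3, -2).
1. K lies on line SU with SK:KU = 4:5 ⇒ K = (-4/3, -1/3)
2. C lies on line KS with KC:CS = 1:(-4) ⇒ C = (-16/9, -7/9)
through Z parallel to SC: direction (-16/9, -16/9); meets VS at Q = (1/2, 1/2)
Q = V + t·(S−V) with t = 1/2

t = 1/2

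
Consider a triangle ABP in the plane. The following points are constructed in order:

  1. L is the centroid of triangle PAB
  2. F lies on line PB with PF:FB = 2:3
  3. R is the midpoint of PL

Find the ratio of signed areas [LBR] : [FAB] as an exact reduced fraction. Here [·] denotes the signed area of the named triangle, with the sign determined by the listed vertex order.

[LBR]:[FAB] = 5/18

Work in coordinates with A = (0, 0), B = (1, 0), P = (0, 1).
1. L is the centroid of triangle PAB ⇒ L = (1/3, 1/3)
2. F lies on line PB with PF:FB = 2:3 ⇒ F = (2/5, 3/5)
3. R is the midpoint of PL ⇒ R = (1/6, 2/3)
2·[LBR] = 1/6, 2·[FAB] = 3/5
[LBR]:[FAB] = 1/6:3/5 = 5/18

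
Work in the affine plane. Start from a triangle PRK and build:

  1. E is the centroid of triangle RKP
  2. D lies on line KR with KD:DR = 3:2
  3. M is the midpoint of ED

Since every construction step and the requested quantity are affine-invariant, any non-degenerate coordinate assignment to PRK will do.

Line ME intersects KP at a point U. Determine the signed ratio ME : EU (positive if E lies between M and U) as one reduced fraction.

Set P = (0, 0), R = (1, 0), K = (0, 1); any affine frame gives the same invariant.
1. E is the centroid of triangle RKP ⇒ E = (1/3, 1/3)
2. D lies on line KR with KD:DR = 3:2 ⇒ D = (3/5, 2/5)
3. M is the midpoint of ED ⇒ M = (7/15, 11/30)
line ME meets KP at U = (0, 1/4)
E = M + t·(U−M) with t = 2/7, so ME:EU = 2/7:5/7

ME:EU = 2/5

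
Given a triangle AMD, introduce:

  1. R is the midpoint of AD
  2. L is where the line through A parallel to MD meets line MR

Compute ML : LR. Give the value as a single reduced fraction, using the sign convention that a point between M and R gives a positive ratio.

Work in coordinates with A = (0, 0), M = (1, 0), D = (0, 1).
1. R is the midpoint of AD ⇒ R = (0, 1/2)
2. L is where the line through A parallel to MD meets line MR ⇒ L = (-1, 1)
L = M + t·(R−M) with t = 2, so ML:LR = t:(1−t) = 2:-1

ML:LR = -2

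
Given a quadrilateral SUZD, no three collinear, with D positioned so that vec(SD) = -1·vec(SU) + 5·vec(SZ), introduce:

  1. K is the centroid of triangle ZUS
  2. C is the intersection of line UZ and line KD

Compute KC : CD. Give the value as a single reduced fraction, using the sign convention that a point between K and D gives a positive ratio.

Choose coordinates S = (0, 0), U = (1, 0), Z = (0, 1), D = (-1, 5).
1. K is the centroid of triangle ZUS ⇒ K = (1/3, 1/3)
2. C is the intersection of line UZ and line KD ⇒ C = (1/5, 4/5)
C = K + t·(D−K) with t = 1/10, so KC:CD = t:(1−t) = 1/10:9/10

KC:CD = 1/9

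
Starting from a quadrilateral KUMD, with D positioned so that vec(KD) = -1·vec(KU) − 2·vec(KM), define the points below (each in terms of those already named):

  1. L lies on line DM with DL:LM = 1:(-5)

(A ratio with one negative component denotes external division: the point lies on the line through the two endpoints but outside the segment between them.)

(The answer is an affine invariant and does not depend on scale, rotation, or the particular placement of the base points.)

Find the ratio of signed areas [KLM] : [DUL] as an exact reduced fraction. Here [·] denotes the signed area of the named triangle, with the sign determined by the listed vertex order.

[KLM]:[DUL] = 5/4

Set K = (0, 0), U = (1, 0), M = (0, 1), D = (-1, -2); any affine frame gives the same invariant.
1. L lies on line DM with DL:LM = 1:(-5) ⇒ L = (-5/4, -11/4)
2·[KLM] = -5/4, 2·[DUL] = -1
[KLM]:[DUL] = -5/4:-1 = 5/4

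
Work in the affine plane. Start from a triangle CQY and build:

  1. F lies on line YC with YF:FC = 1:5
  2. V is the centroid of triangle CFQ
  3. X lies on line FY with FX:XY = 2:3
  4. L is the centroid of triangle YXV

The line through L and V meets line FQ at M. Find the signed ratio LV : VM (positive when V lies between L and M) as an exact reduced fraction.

LV:VM = -71/75

Choose coordinates C = (0, 0), Q = (1, 0), Y = (0, 1).
1. F lies on line YC with YF:FC = 1:5 ⇒ F = (0, 5/6)
2. V is the centroid of triangle CFQ ⇒ V = (1/3, 5/18)
3. X lies on line FY with FX:XY = 2:3 ⇒ X = (0, 9/10)
4. L is the centroid of triangle YXV ⇒ L = (1/9, 98/135)
line LV meets FQ at M = (7/71, 160/213)
V = L + t·(M−L) with t = -71/4, so LV:VM = -71/4:75/4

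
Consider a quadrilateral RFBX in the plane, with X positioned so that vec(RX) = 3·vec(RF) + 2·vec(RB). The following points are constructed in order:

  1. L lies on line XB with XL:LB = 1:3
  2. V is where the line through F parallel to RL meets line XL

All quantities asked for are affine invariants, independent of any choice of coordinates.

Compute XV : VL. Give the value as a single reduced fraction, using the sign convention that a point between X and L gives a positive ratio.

Set R = (0, 0), F = (1, 0), B = (0, 1), X = (3, 2); any affine frame gives the same invariant.
1. L lies on line XB with XL:LB = 1:3 ⇒ L = (9/4, 7/4)
2. V is where the line through F parallel to RL meets line XL ⇒ V = (4, 7/3)
V = X + t·(L−X) with t = -4/3, so XV:VL = t:(1−t) = -4/3:7/3

XV:VL = -4/7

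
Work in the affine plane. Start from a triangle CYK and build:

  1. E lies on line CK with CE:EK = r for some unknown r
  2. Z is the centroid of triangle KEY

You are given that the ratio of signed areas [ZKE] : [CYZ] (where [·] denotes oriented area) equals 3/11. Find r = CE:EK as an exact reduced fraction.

r = 4/3

Set C = (0, 0), Y = (1, 0), K = (0, 1); any affine frame gives the same invariant.
1. With CE:EK = r, write λ = r/(r+1) so E = C + λ·(K−C); E is affine-linear in λ
2. Z is the centroid of triangle KEY ⇒ Z is an affine combination of earlier points and hence also affine-linear in λ
Every point depending on E is an affine combination of E and λ-independent points, so each such coordinate is linear in λ; the λ² term in each signed area is a multiple of (K−C)×(K−C) = 0, so 2·[ZKE] and 2·[CYZ] are each linear in λ. Evaluating at λ=0 and λ=1:
  2·[ZKE] = -1/3·λ + 1/3,   2·[CYZ] = 1/3·λ + 1/3
So [ZKE]:[CYZ] = (-1/3·λ + 1/3) / (1/3·λ + 1/3). Setting this equal to 3/11:
  -1/3·λ + 1/3 = 3/11·(1/3·λ + 1/3)  ⇒  λ = 4/7
Then r = λ/(1−λ) = (4/7)/(3/7) = 4/3. Check: with r = 4/3, E = (0, 4/7) and [ZKE]:[CYZ] = 3/11 as required.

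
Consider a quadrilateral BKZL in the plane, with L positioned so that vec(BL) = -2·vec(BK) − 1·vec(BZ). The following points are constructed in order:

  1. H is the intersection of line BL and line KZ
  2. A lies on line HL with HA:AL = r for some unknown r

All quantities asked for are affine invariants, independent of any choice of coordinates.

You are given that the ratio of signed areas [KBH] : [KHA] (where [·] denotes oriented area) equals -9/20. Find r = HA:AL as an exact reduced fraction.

r = 5/4

Set B = (0, 0), K = (1, 0), Z = (0, 1), L = (-2, -1); any affine frame gives the same invariant.
1. H is the intersection of line BL and line KZ ⇒ H = (2/3, 1/3)
2. With HA:AL = r, write λ = r/(r+1) so A = H + λ·(L−H); A is affine-linear in λ
Every point depending on A is an affine combination of A and λ-independent points, so each such coordinate is linear in λ; the λ² term in each signed area is a multiple of (L−H)×(L−H) = 0, so 2·[KBH] and 2·[KHA] are each linear in λ. Evaluating at λ=0 and λ=1:
  2·[KBH] = -1/3,   2·[KHA] = 4/3·λ
So [KBH]:[KHA] = (-1/3) / (4/3·λ). Setting this equal to -9/20:
  -1/3 = -9/20·(4/3·λ)  ⇒  λ = 5/9
Then r = λ/(1−λ) = (5/9)/(4/9) = 5/4. Check: with r = 5/4, A = (-22/27, -11/27) and [KBH]:[KHA] = -9/20 as required.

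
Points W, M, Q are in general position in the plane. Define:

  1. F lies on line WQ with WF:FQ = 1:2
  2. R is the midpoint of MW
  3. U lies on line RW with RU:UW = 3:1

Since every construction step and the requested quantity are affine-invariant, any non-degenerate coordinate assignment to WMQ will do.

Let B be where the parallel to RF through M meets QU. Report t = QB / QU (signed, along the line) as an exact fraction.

Choose coordinates W = (0, 0), M = (1, 0), Q = (0, 1).
1. F lies on line WQ with WF:FQ = 1:2 ⇒ F = (0, 1/3)
2. R is the midpoint of MW ⇒ R = (1/2, 0)
3. U lies on line RW with RU:UW = 3:1 ⇒ U = (1/8, 0)
through M parallel to RF: direction (-1/2, 1/3); meets QU at B = (1/22, 7/11)
B = Q + t·(U−Q) with t = 4/11

t = 4/11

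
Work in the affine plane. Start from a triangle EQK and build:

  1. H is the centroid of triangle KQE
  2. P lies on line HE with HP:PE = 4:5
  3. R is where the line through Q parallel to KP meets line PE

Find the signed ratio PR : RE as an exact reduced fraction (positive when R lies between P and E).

PR:RE = -17/22

Work in coordinates with E = (0, 0), Q = (1, 0), K = (0, 1).
1. H is the centroid of triangle KQE ⇒ H = (1/3, 1/3)
2. P lies on line HE with HP:PE = 4:5 ⇒ P = (5/27, 5/27)
3. R is where the line through Q parallel to KP meets line PE ⇒ R = (22/27, 22/27)
R = P + t·(E−P) with t = -17/5, so PR:RE = t:(1−t) = -17/5:22/5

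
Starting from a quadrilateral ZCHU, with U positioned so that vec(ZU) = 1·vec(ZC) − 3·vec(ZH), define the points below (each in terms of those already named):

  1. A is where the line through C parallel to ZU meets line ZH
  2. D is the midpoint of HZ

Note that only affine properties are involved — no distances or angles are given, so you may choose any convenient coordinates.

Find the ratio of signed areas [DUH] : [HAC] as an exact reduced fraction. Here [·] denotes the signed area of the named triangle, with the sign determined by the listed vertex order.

Assign Z = (0, 0), C = (1, 0), H = (0, 1), U = (1, -3) — the answer is frame-independent, so this choice is without loss of generality.
1. A is where the line through C parallel to ZU meets line ZH ⇒ A = (0, 3)
2. D is the midpoint of HZ ⇒ D = (0, 1/2)
2·[DUH] = 1/2, 2·[HAC] = -2
[DUH]:[HAC] = 1/2:-2 = -1/4

[DUH]:[HAC] = -1/4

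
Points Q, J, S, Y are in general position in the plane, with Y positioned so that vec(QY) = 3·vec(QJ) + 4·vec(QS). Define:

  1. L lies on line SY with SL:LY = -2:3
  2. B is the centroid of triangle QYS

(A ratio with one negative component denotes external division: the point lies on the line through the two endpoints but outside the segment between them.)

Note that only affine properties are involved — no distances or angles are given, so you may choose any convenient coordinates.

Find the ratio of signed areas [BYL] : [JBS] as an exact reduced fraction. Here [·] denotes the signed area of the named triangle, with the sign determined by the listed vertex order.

[BYL]:[JBS] = 9/5

Set Q = (0, 0), J = (1, 0), S = (0, 1), Y = (3, 4); any affine frame gives the same invariant.
1. L lies on line SY with SL:LY = -2:3 ⇒ L = (-6, -5)
2. B is the centroid of triangle QYS ⇒ B = (1, 5/3)
2·[BYL] = 3, 2·[JBS] = 5/3
[BYL]:[JBS] = 3:5/3 = 9/5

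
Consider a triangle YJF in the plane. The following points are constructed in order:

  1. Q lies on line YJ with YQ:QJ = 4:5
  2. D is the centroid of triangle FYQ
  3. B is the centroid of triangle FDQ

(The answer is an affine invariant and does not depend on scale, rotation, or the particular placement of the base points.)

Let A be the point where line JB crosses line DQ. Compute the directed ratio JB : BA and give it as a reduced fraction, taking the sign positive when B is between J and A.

JB:BA = 11/4

Set Y = (0, 0), J = (1, 0), F = (0, 1); any affine frame gives the same invariant.
1. Q lies on line YJ with YQ:QJ = 4:5 ⇒ Q = (4/9, 0)
2. D is the centroid of triangle FYQ ⇒ D = (4/27, 1/3)
3. B is the centroid of triangle FDQ ⇒ B = (16/81, 4/9)
line JB meets DQ at A = (-28/297, 20/33)
B = J + t·(A−J) with t = 11/15, so JB:BA = 11/15:4/15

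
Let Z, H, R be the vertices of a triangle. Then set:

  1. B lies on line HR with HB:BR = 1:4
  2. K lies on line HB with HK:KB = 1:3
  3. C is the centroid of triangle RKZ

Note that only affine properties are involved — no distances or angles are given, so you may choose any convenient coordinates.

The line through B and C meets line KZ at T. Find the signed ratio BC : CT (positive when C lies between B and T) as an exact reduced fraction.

Choose coordinates Z = (0, 0), H = (1, 0), R = (0, 1).
1. B lies on line HR with HB:BR = 1:4 ⇒ B = (4/5, 1/5)
2. K lies on line HB with HK:KB = 1:3 ⇒ K = (19/20, 1/20)
3. C is the centroid of triangle RKZ ⇒ C = (19/60, 7/20)
line BC meets KZ at T = (247/200, 13/200)
C = B + t·(T−B) with t = -10/9, so BC:CT = -10/9:19/9

BC:CT = -10/19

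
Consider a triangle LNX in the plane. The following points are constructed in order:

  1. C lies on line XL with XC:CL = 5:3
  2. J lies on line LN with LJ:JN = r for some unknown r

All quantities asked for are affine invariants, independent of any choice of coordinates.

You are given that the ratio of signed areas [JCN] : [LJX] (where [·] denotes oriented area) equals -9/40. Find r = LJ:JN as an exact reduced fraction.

r = 5/3

Assign L = (0, 0), N = (1, 0), X = (0, 1) — the answer is frame-independent, so this choice is without loss of generality.
1. C lies on line XL with XC:CL = 5:3 ⇒ C = (0, 3/8)
2. With LJ:JN = r, write λ = r/(r+1) so J = L + λ·(N−L); J is affine-linear in λ
Every point depending on J is an affine combination of J and λ-independent points, so each such coordinate is linear in λ; the λ² term in each signed area is a multiple of (N−L)×(N−L) = 0, so 2·[JCN] and 2·[LJX] are each linear in λ. Evaluating at λ=0 and λ=1:
  2·[JCN] = 3/8·λ − 3/8,   2·[LJX] = λ
So [JCN]:[LJX] = (3/8·λ − 3/8) / (λ). Setting this equal to -9/40:
  3/8·λ − 3/8 = -9/40·(λ)  ⇒  λ = 5/8
Then r = λ/(1−λ) = (5/8)/(3/8) = 5/3. Check: with r = 5/3, J = (5/8, 0) and [JCN]:[LJX] = -9/40 as required.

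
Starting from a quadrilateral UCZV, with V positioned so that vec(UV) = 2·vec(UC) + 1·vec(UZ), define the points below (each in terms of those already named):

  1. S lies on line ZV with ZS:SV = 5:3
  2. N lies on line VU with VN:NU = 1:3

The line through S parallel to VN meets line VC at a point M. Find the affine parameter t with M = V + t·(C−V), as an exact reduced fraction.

Assign U = (0, 0), C = (1, 0), Z = (0, 1), V = (2, 1) — the answer is frame-independent, so this choice is without loss of generality.
1. S lies on line ZV with ZS:SV = 5:3 ⇒ S = (5/4, 1)
2. N lies on line VU with VN:NU = 1:3 ⇒ N = (3/2, 3/4)
through S parallel to VN: direction (-1/2, -1/4); meets VC at M = (11/4, 7/4)
M = V + t·(C−V) with t = -3/4

t = -3/4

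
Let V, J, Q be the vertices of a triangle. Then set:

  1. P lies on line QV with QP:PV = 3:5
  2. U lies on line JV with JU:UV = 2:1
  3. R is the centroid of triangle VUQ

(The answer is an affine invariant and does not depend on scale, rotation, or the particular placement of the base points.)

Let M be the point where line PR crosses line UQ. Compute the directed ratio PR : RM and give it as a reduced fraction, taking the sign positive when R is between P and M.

PR:RM = 1/8

Choose coordinates V = (0, 0), J = (1, 0), Q = (0, 1).
1. P lies on line QV with QP:PV = 3:5 ⇒ P = (0, 5/8)
2. U lies on line JV with JU:UV = 2:1 ⇒ U = (1/3, 0)
3. R is the centroid of triangle VUQ ⇒ R = (1/9, 1/3)
line PR meets UQ at M = (1, -2)
R = P + t·(M−P) with t = 1/9, so PR:RM = 1/9:8/9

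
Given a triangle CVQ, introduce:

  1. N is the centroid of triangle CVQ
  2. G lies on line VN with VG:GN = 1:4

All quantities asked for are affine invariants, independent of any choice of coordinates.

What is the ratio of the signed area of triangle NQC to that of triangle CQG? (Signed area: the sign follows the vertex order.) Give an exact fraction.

[NQC]:[CQG] = -5/13

Assign C = (0, 0), V = (1, 0), Q = (0, 1) — the answer is frame-independent, so this choice is without loss of generality.
1. N is the centroid of triangle CVQ ⇒ N = (1/3, 1/3)
2. G lies on line VN with VG:GN = 1:4 ⇒ G = (13/15, 1/15)
2·[NQC] = 1/3, 2·[CQG] = -13/15
[NQC]:[CQG] = 1/3:-13/15 = -5/13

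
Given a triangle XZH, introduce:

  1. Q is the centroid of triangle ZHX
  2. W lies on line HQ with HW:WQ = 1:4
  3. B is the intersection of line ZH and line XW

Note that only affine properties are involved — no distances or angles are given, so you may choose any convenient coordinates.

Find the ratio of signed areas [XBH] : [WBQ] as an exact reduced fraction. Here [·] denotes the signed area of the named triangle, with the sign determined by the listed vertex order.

Assign X = (0, 0), Z = (1, 0), H = (0, 1) — the answer is frame-independent, so this choice is without loss of generality.
1. Q is the centroid of triangle ZHX ⇒ Q = (1/3, 1/3)
2. W lies on line HQ with HW:WQ = 1:4 ⇒ W = (1/15, 13/15)
3. B is the intersection of line ZH and line XW ⇒ B = (1/14, 13/14)
2·[XBH] = 1/14, 2·[WBQ] = -2/105
[XBH]:[WBQ] = 1/14:-2/105 = -15/4

[XBH]:[WBQ] = -15/4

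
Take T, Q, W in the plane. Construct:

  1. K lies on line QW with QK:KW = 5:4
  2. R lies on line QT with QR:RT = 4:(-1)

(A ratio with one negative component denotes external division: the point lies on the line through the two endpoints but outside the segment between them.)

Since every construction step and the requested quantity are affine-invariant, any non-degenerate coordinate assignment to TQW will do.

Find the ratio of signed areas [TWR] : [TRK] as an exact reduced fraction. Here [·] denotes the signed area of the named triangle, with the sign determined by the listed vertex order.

Set T = (0, 0), Q = (1, 0), W = (0, 1); any affine frame gives the same invariant.
1. K lies on line QW with QK:KW = 5:4 ⇒ K = (4/9, 5/9)
2. R lies on line QT with QR:RT = 4:(-1) ⇒ R = (-1/3, 0)
2·[TWR] = 1/3, 2·[TRK] = -5/27
[TWR]:[TRK] = 1/3:-5/27 = -9/5

[TWR]:[TRK] = -9/5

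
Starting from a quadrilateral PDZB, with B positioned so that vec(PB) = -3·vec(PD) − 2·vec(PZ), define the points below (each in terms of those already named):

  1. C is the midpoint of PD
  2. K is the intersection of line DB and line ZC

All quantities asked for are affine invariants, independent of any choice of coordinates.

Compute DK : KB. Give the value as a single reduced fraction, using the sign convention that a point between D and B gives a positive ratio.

DK:KB = 1/9

Choose coordinates P = (0, 0), D = (1, 0), Z = (0, 1), B = (-3, -2).
1. C is the midpoint of PD ⇒ C = (1/2, 0)
2. K is the intersection of line DB and line ZC ⇒ K = (3/5, -1/5)
K = D + t·(B−D) with t = 1/10, so DK:KB = t:(1−t) = 1/10:9/10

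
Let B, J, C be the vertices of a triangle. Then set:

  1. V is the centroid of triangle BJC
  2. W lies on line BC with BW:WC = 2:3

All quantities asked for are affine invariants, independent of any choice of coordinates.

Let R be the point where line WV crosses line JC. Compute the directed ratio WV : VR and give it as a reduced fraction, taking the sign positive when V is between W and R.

WV:VR = 4/5

Choose coordinates B = (0, 0), J = (1, 0), C = (0, 1).
1. V is the centroid of triangle BJC ⇒ V = (1/3, 1/3)
2. W lies on line BC with BW:WC = 2:3 ⇒ W = (0, 2/5)
line WV meets JC at R = (3/4, 1/4)
V = W + t·(R−W) with t = 4/9, so WV:VR = 4/9:5/9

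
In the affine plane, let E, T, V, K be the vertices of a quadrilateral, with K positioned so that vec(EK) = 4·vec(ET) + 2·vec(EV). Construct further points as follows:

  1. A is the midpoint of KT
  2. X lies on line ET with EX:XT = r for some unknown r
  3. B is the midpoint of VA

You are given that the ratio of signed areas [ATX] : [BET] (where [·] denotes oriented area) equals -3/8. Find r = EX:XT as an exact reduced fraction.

Assign E = (0, 0), T = (1, 0), V = (0, 1), K = (4, 2) — the answer is frame-independent, so this choice is without loss of generality.
1. A is the midpoint of KT ⇒ A = (5/2, 1)
2. With EX:XT = r, write λ = r/(r+1) so X = E + λ·(T−E); X is affine-linear in λ
3. B is the midpoint of VA ⇒ B = (5/4, 1)
Every point depending on X is an affine combination of X and λ-independent points, so each such coordinate is linear in λ; the λ² term in each signed area is a multiple of (T−E)×(T−E) = 0, so 2·[ATX] and 2·[BET] are each linear in λ. Evaluating at λ=0 and λ=1:
  2·[ATX] = λ − 1,   2·[BET] = 1
So [ATX]:[BET] = (λ − 1) / (1). Setting this equal to -3/8:
  λ − 1 = -3/8·(1)  ⇒  λ = 5/8
Then r = λ/(1−λ) = (5/8)/(3/8) = 5/3. Check: with r = 5/3, X = (5/8, 0) and [ATX]:[BET] = -3/8 as required.

r = 5/3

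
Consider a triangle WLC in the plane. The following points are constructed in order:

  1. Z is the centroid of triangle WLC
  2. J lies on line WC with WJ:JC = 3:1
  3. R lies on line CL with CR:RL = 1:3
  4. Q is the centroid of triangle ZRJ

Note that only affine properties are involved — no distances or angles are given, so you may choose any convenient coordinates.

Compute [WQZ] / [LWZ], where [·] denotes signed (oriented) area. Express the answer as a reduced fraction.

[WQZ]:[LWZ] = 5/12

Assign W = (0, 0), L = (1, 0), C = (0, 1) — the answer is frame-independent, so this choice is without loss of generality.
1. Z is the centroid of triangle WLC ⇒ Z = (1/3, 1/3)
2. J lies on line WC with WJ:JC = 3:1 ⇒ J = (0, 3/4)
3. R lies on line CL with CR:RL = 1:3 ⇒ R = (1/4, 3/4)
4. Q is the centroid of triangle ZRJ ⇒ Q = (7/36, 11/18)
2·[WQZ] = -5/36, 2·[LWZ] = -1/3
[WQZ]:[LWZ] = -5/36:-1/3 = 5/12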